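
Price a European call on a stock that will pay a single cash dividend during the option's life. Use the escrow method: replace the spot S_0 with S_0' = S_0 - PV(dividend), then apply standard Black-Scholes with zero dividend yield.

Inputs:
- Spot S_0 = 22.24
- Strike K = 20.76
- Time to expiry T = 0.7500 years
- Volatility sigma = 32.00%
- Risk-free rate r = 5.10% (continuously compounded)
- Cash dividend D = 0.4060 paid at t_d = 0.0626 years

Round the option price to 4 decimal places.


PV(D) = D * exp(-r * t_d) = 0.4060 * 0.99681249 = 0.40470587
S_0' = S_0 - PV(D) = 22.2400 - 0.40470587 = 21.83529413
d1 = (ln(S_0'/K) + (r + sigma^2/2)*T) / (sigma*sqrt(T)) = 0.45881160
d2 = d1 - sigma*sqrt(T) = 0.18168347
exp(-rT) = 0.96247229
N(d1) = 0.67681527; N(d2) = 0.57208443
C = S_0' * N(d1) - K * exp(-rT) * N(d2) = 21.83529413 * 0.67681527 - 20.7600 * 0.96247229 * 0.57208443 = 3.3477

Answer: Price = 3.3477


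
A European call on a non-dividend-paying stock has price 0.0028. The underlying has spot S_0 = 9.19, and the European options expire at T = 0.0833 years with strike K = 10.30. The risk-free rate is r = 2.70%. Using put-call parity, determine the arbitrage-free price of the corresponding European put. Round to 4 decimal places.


Answer: Put price = 1.0897

Derivation:
Put-call parity: C - P = S_0 * exp(-qT) - K * exp(-rT).
S_0 * exp(-qT) = 9.1900 * 1.00000000 = 9.19000000
K * exp(-rT) = 10.3000 * 0.99775343 = 10.27686030
P = C - S*exp(-qT) + K*exp(-rT)
P = 0.0028 - 9.19000000 + 10.27686030 = 1.0897


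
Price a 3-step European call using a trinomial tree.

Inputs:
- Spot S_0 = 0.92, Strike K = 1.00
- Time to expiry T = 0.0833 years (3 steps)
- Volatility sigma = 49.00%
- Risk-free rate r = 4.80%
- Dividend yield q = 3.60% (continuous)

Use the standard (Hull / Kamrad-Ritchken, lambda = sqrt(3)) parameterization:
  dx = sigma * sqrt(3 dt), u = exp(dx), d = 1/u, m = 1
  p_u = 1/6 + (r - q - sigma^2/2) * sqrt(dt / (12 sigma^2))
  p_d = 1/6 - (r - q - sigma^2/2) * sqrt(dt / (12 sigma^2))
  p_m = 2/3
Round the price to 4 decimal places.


dt = T/N = 0.027767; dx = sigma*sqrt(3*dt) = 0.141423
u = exp(dx) = 1.151911; d = 1/u = 0.868122
p_u = 0.156059, p_m = 0.666667, p_d = 0.177274
Discount per step: exp(-r*dt) = 0.998668
Stock lattice S(k, j) with j the centered position index:
  k=0: S(0,+0) = 0.9200
  k=1: S(1,-1) = 0.7987; S(1,+0) = 0.9200; S(1,+1) = 1.0598
  k=2: S(2,-2) = 0.6933; S(2,-1) = 0.7987; S(2,+0) = 0.9200; S(2,+1) = 1.0598; S(2,+2) = 1.2207
  k=3: S(3,-3) = 0.6019; S(3,-2) = 0.6933; S(3,-1) = 0.7987; S(3,+0) = 0.9200; S(3,+1) = 1.0598; S(3,+2) = 1.2207; S(3,+3) = 1.4062
Terminal payoffs V(N, j) = max(S_T - K, 0):
  V(3,-3) = 0.000000; V(3,-2) = 0.000000; V(3,-1) = 0.000000; V(3,+0) = 0.000000; V(3,+1) = 0.059758; V(3,+2) = 0.220748; V(3,+3) = 0.406193
Backward induction: V(k, j) = exp(-r*dt) * [p_u * V(k+1, j+1) + p_m * V(k+1, j) + p_d * V(k+1, j-1)]
  V(2,-2) = exp(-r*dt) * [p_u*0.000000 + p_m*0.000000 + p_d*0.000000] = 0.000000
  V(2,-1) = exp(-r*dt) * [p_u*0.000000 + p_m*0.000000 + p_d*0.000000] = 0.000000
  V(2,+0) = exp(-r*dt) * [p_u*0.059758 + p_m*0.000000 + p_d*0.000000] = 0.009313
  V(2,+1) = exp(-r*dt) * [p_u*0.220748 + p_m*0.059758 + p_d*0.000000] = 0.074190
  V(2,+2) = exp(-r*dt) * [p_u*0.406193 + p_m*0.220748 + p_d*0.059758] = 0.220854
  V(1,-1) = exp(-r*dt) * [p_u*0.009313 + p_m*0.000000 + p_d*0.000000] = 0.001452
  V(1,+0) = exp(-r*dt) * [p_u*0.074190 + p_m*0.009313 + p_d*0.000000] = 0.017763
  V(1,+1) = exp(-r*dt) * [p_u*0.220854 + p_m*0.074190 + p_d*0.009313] = 0.085463
  V(0,+0) = exp(-r*dt) * [p_u*0.085463 + p_m*0.017763 + p_d*0.001452] = 0.025403

Answer: Price = V(0,0) = 0.0254


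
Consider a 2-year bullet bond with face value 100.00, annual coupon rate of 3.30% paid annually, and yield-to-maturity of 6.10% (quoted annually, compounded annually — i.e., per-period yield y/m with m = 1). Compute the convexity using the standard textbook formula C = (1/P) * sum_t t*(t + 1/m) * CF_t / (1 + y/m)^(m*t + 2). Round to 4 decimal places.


Coupon per period c = face * coupon_rate / m = 3.300000
Periods per year m = 1; per-period yield y/m = 0.061000
Number of cashflows N = 2
Cashflows (t years, CF_t, discount factor 1/(1+y/m)^(m*t), PV):
  t = 1.0000: CF_t = 3.300000, DF = 0.942507, PV = 3.110273
  t = 2.0000: CF_t = 103.300000, DF = 0.888320, PV = 91.763412
Price P = sum_t PV_t = 94.873685
Convexity numerator sum_t t*(t + 1/m) * CF_t / (1+y/m)^(m*t + 2):
  t = 1.0000: term = 5.525833
  t = 2.0000: term = 489.091411
Convexity = (1/P) * sum = 494.617244 / 94.873685 = 5.213429

Answer: Convexity = 5.2134


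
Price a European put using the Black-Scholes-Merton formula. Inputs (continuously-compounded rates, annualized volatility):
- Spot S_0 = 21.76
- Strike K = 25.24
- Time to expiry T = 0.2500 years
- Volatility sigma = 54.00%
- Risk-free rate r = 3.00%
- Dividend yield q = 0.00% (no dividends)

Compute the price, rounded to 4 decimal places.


Answer: Price = 4.4910

Derivation:
d1 = (ln(S/K) + (r - q + 0.5*sigma^2) * T) / (sigma * sqrt(T)) = -0.38669117
d2 = d1 - sigma * sqrt(T) = -0.65669117
exp(-rT) = 0.99252805; exp(-qT) = 1.00000000
P = K * exp(-rT) * N(-d2) - S_0 * exp(-qT) * N(-d1)
N(-d1) = 0.65050757; N(-d2) = 0.74431024
P = 25.2400 * 0.99252805 * 0.74431024 - 21.7600 * 1.00000000 * 0.65050757 = 4.4910


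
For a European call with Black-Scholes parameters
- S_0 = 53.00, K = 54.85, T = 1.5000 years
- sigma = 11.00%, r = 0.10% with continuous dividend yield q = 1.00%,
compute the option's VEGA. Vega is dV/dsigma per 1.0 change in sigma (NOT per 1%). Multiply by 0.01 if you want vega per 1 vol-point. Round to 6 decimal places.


d1 = -0.2875201646; d2 = -0.4222421004
phi(d1) = 0.3827885788; exp(-qT) = 0.9851119396; exp(-rT) = 0.9985011244
Vega = S * exp(-qT) * phi(d1) * sqrt(T) = 53.0000 * 0.9851119396 * 0.3827885788 * 1.2247448714 = 24.477443

Answer: Vega = 24.477443


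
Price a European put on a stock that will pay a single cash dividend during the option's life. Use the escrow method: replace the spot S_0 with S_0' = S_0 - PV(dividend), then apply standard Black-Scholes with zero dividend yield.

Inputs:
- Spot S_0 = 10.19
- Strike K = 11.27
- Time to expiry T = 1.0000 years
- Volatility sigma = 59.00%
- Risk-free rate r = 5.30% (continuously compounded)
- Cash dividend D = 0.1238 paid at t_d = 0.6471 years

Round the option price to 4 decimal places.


Answer: Price = 2.7289

Derivation:
PV(D) = D * exp(-r * t_d) = 0.1238 * 0.96628515 = 0.11962610
S_0' = S_0 - PV(D) = 10.1900 - 0.11962610 = 10.07037390
d1 = (ln(S_0'/K) + (r + sigma^2/2)*T) / (sigma*sqrt(T)) = 0.19407374
d2 = d1 - sigma*sqrt(T) = -0.39592626
exp(-rT) = 0.94838001
N(-d1) = 0.42305907; N(-d2) = 0.65392029
P = K * exp(-rT) * N(-d2) - S_0' * N(-d1) = 11.2700 * 0.94838001 * 0.65392029 - 10.07037390 * 0.42305907 = 2.7289


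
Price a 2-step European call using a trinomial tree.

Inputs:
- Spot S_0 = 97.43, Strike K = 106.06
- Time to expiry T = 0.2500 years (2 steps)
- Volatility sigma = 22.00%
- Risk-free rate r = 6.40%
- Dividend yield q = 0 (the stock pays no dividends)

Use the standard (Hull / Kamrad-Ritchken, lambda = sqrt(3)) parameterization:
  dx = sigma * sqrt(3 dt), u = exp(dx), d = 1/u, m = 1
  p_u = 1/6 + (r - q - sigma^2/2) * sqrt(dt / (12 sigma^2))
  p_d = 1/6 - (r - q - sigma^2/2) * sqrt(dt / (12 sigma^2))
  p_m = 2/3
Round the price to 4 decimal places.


Answer: Price = V(0,0) = 2.0421

Derivation:
dt = T/N = 0.125000; dx = sigma*sqrt(3*dt) = 0.134722
u = exp(dx) = 1.144219; d = 1/u = 0.873959
p_u = 0.185131, p_m = 0.666667, p_d = 0.148203
Discount per step: exp(-r*dt) = 0.992032
Stock lattice S(k, j) with j the centered position index:
  k=0: S(0,+0) = 97.4300
  k=1: S(1,-1) = 85.1498; S(1,+0) = 97.4300; S(1,+1) = 111.4812
  k=2: S(2,-2) = 74.4174; S(2,-1) = 85.1498; S(2,+0) = 97.4300; S(2,+1) = 111.4812; S(2,+2) = 127.5589
Terminal payoffs V(N, j) = max(S_T - K, 0):
  V(2,-2) = 0.000000; V(2,-1) = 0.000000; V(2,+0) = 0.000000; V(2,+1) = 5.421216; V(2,+2) = 21.498878
Backward induction: V(k, j) = exp(-r*dt) * [p_u * V(k+1, j+1) + p_m * V(k+1, j) + p_d * V(k+1, j-1)]
  V(1,-1) = exp(-r*dt) * [p_u*0.000000 + p_m*0.000000 + p_d*0.000000] = 0.000000
  V(1,+0) = exp(-r*dt) * [p_u*5.421216 + p_m*0.000000 + p_d*0.000000] = 0.995636
  V(1,+1) = exp(-r*dt) * [p_u*21.498878 + p_m*5.421216 + p_d*0.000000] = 7.533733
  V(0,+0) = exp(-r*dt) * [p_u*7.533733 + p_m*0.995636 + p_d*0.000000] = 2.042080


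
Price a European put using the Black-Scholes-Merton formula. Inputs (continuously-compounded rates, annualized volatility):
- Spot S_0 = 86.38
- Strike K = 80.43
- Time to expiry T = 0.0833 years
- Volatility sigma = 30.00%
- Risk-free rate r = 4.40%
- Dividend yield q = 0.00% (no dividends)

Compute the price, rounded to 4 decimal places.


d1 = (ln(S/K) + (r - q + 0.5*sigma^2) * T) / (sigma * sqrt(T)) = 0.90988541
d2 = d1 - sigma * sqrt(T) = 0.82330019
exp(-rT) = 0.99634151; exp(-qT) = 1.00000000
P = K * exp(-rT) * N(-d2) - S_0 * exp(-qT) * N(-d1)
N(-d1) = 0.18144147; N(-d2) = 0.20516865
P = 80.4300 * 0.99634151 * 0.20516865 - 86.3800 * 1.00000000 * 0.18144147 = 0.7684

Answer: Price = 0.7684


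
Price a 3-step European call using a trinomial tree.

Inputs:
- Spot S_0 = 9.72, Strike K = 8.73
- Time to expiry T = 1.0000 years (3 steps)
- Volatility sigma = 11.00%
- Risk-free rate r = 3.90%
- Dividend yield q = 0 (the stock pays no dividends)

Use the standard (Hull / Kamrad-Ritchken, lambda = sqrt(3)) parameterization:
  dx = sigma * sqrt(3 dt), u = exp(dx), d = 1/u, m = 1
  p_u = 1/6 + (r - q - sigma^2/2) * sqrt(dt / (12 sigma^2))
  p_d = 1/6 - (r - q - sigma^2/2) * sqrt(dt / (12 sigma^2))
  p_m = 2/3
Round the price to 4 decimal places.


dt = T/N = 0.333333; dx = sigma*sqrt(3*dt) = 0.110000
u = exp(dx) = 1.116278; d = 1/u = 0.895834
p_u = 0.216591, p_m = 0.666667, p_d = 0.116742
Discount per step: exp(-r*dt) = 0.987084
Stock lattice S(k, j) with j the centered position index:
  k=0: S(0,+0) = 9.7200
  k=1: S(1,-1) = 8.7075; S(1,+0) = 9.7200; S(1,+1) = 10.8502
  k=2: S(2,-2) = 7.8005; S(2,-1) = 8.7075; S(2,+0) = 9.7200; S(2,+1) = 10.8502; S(2,+2) = 12.1119
  k=3: S(3,-3) = 6.9879; S(3,-2) = 7.8005; S(3,-1) = 8.7075; S(3,+0) = 9.7200; S(3,+1) = 10.8502; S(3,+2) = 12.1119; S(3,+3) = 13.5202
Terminal payoffs V(N, j) = max(S_T - K, 0):
  V(3,-3) = 0.000000; V(3,-2) = 0.000000; V(3,-1) = 0.000000; V(3,+0) = 0.990000; V(3,+1) = 2.120223; V(3,+2) = 3.381866; V(3,+3) = 4.790210
Backward induction: V(k, j) = exp(-r*dt) * [p_u * V(k+1, j+1) + p_m * V(k+1, j) + p_d * V(k+1, j-1)]
  V(2,-2) = exp(-r*dt) * [p_u*0.000000 + p_m*0.000000 + p_d*0.000000] = 0.000000
  V(2,-1) = exp(-r*dt) * [p_u*0.990000 + p_m*0.000000 + p_d*0.000000] = 0.211656
  V(2,+0) = exp(-r*dt) * [p_u*2.120223 + p_m*0.990000 + p_d*0.000000] = 1.104765
  V(2,+1) = exp(-r*dt) * [p_u*3.381866 + p_m*2.120223 + p_d*0.990000] = 2.232329
  V(2,+2) = exp(-r*dt) * [p_u*4.790210 + p_m*3.381866 + p_d*2.120223] = 3.493896
  V(1,-1) = exp(-r*dt) * [p_u*1.104765 + p_m*0.211656 + p_d*0.000000] = 0.375473
  V(1,+0) = exp(-r*dt) * [p_u*2.232329 + p_m*1.104765 + p_d*0.211656] = 1.228645
  V(1,+1) = exp(-r*dt) * [p_u*3.493896 + p_m*2.232329 + p_d*1.104765] = 2.343277
  V(0,+0) = exp(-r*dt) * [p_u*2.343277 + p_m*1.228645 + p_d*0.375473] = 1.352762

Answer: Price = V(0,0) = 1.3528


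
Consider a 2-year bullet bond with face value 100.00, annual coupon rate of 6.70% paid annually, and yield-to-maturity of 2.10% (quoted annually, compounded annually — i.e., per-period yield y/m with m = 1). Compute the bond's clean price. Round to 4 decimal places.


Answer: Price = 108.9181

Derivation:
Coupon per period c = face * coupon_rate / m = 6.700000
Periods per year m = 1; per-period yield y/m = 0.021000
Number of cashflows N = 2
Cashflows (t years, CF_t, discount factor 1/(1+y/m)^(m*t), PV):
  t = 1.0000: CF_t = 6.700000, DF = 0.979432, PV = 6.562194
  t = 2.0000: CF_t = 106.700000, DF = 0.959287, PV = 102.355913
Price P = sum_t PV_t = 108.918107


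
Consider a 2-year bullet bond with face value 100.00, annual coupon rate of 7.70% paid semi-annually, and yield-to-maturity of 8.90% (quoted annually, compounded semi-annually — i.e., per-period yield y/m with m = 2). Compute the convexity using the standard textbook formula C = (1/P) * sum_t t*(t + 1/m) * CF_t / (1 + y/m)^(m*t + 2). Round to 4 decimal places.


Answer: Convexity = 4.2486

Derivation:
Coupon per period c = face * coupon_rate / m = 3.850000
Periods per year m = 2; per-period yield y/m = 0.044500
Number of cashflows N = 4
Cashflows (t years, CF_t, discount factor 1/(1+y/m)^(m*t), PV):
  t = 0.5000: CF_t = 3.850000, DF = 0.957396, PV = 3.685974
  t = 1.0000: CF_t = 3.850000, DF = 0.916607, PV = 3.528936
  t = 1.5000: CF_t = 3.850000, DF = 0.877556, PV = 3.378589
  t = 2.0000: CF_t = 103.850000, DF = 0.840168, PV = 87.251464
Price P = sum_t PV_t = 97.844964
Convexity numerator sum_t t*(t + 1/m) * CF_t / (1+y/m)^(m*t + 2):
  t = 0.5000: term = 1.689295
  t = 1.0000: term = 4.851971
  t = 1.5000: term = 9.290514
  t = 2.0000: term = 399.876461
Convexity = (1/P) * sum = 415.708241 / 97.844964 = 4.248642


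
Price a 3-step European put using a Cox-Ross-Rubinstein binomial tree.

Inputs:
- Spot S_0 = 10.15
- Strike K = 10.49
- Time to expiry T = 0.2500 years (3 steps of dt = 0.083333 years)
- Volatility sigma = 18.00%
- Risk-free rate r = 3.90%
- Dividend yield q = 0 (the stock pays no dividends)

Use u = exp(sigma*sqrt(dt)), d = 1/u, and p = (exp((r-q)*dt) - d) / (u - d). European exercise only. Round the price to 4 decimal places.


dt = T/N = 0.083333
u = exp(sigma*sqrt(dt)) = 1.053335; d = 1/u = 0.949365
p = (exp((r-q)*dt) - d) / (u - d) = 0.518322
Discount per step: exp(-r*dt) = 0.996755
Stock lattice S(k, i) with i counting down-moves:
  k=0: S(0,0) = 10.1500
  k=1: S(1,0) = 10.6914; S(1,1) = 9.6361
  k=2: S(2,0) = 11.2616; S(2,1) = 10.1500; S(2,2) = 9.1481
  k=3: S(3,0) = 11.8622; S(3,1) = 10.6914; S(3,2) = 9.6361; S(3,3) = 8.6849
Terminal payoffs V(N, i) = max(K - S_T, 0):
  V(3,0) = 0.000000; V(3,1) = 0.000000; V(3,2) = 0.853941; V(3,3) = 1.805072
Backward induction: V(k, i) = exp(-r*dt) * [p * V(k+1, i) + (1-p) * V(k+1, i+1)].
  V(2,0) = exp(-r*dt) * [p*0.000000 + (1-p)*0.000000] = 0.000000
  V(2,1) = exp(-r*dt) * [p*0.000000 + (1-p)*0.853941] = 0.409990
  V(2,2) = exp(-r*dt) * [p*0.853941 + (1-p)*1.805072] = 1.307822
  V(1,0) = exp(-r*dt) * [p*0.000000 + (1-p)*0.409990] = 0.196842
  V(1,1) = exp(-r*dt) * [p*0.409990 + (1-p)*1.307822] = 0.839722
  V(0,0) = exp(-r*dt) * [p*0.196842 + (1-p)*0.839722] = 0.504859

Answer: Price = V(0,0) = 0.5049


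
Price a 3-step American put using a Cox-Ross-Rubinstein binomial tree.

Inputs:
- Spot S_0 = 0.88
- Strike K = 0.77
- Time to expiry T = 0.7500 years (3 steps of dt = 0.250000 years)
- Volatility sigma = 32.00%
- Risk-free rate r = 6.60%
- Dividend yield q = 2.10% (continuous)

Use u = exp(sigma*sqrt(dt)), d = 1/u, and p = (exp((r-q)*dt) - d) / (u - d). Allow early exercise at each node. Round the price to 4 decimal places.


Answer: Price = V(0,0) = 0.0371

Derivation:
dt = T/N = 0.250000
u = exp(sigma*sqrt(dt)) = 1.173511; d = 1/u = 0.852144
p = (exp((r-q)*dt) - d) / (u - d) = 0.495289
Discount per step: exp(-r*dt) = 0.983635
Stock lattice S(k, i) with i counting down-moves:
  k=0: S(0,0) = 0.8800
  k=1: S(1,0) = 1.0327; S(1,1) = 0.7499
  k=2: S(2,0) = 1.2119; S(2,1) = 0.8800; S(2,2) = 0.6390
  k=3: S(3,0) = 1.4221; S(3,1) = 1.0327; S(3,2) = 0.7499; S(3,3) = 0.5445
Terminal payoffs V(N, i) = max(K - S_T, 0):
  V(3,0) = 0.000000; V(3,1) = 0.000000; V(3,2) = 0.020113; V(3,3) = 0.225471
Backward induction: V(k, i) = exp(-r*dt) * [p * V(k+1, i) + (1-p) * V(k+1, i+1)]; then take max(V_cont, immediate exercise) for American.
  V(2,0) = exp(-r*dt) * [p*0.000000 + (1-p)*0.000000] = 0.000000; exercise = 0.000000; V(2,0) = max -> 0.000000
  V(2,1) = exp(-r*dt) * [p*0.000000 + (1-p)*0.020113] = 0.009985; exercise = 0.000000; V(2,1) = max -> 0.009985
  V(2,2) = exp(-r*dt) * [p*0.020113 + (1-p)*0.225471] = 0.121734; exercise = 0.130989; V(2,2) = max -> 0.130989
  V(1,0) = exp(-r*dt) * [p*0.000000 + (1-p)*0.009985] = 0.004957; exercise = 0.000000; V(1,0) = max -> 0.004957
  V(1,1) = exp(-r*dt) * [p*0.009985 + (1-p)*0.130989] = 0.069894; exercise = 0.020113; V(1,1) = max -> 0.069894
  V(0,0) = exp(-r*dt) * [p*0.004957 + (1-p)*0.069894] = 0.037114; exercise = 0.000000; V(0,0) = max -> 0.037114


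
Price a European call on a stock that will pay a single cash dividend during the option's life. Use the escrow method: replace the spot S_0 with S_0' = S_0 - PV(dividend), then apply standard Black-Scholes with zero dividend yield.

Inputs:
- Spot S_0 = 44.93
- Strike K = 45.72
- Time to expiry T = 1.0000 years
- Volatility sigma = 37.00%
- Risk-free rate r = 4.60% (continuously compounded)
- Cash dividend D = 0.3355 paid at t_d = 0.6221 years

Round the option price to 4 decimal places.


PV(D) = D * exp(-r * t_d) = 0.3355 * 0.97178898 = 0.32603520
S_0' = S_0 - PV(D) = 44.9300 - 0.32603520 = 44.60396480
d1 = (ln(S_0'/K) + (r + sigma^2/2)*T) / (sigma*sqrt(T)) = 0.24253220
d2 = d1 - sigma*sqrt(T) = -0.12746780
exp(-rT) = 0.95504196
N(d1) = 0.59581609; N(d2) = 0.44928508
C = S_0' * N(d1) - K * exp(-rT) * N(d2) = 44.60396480 * 0.59581609 - 45.7200 * 0.95504196 * 0.44928508 = 6.9579

Answer: Price = 6.9579


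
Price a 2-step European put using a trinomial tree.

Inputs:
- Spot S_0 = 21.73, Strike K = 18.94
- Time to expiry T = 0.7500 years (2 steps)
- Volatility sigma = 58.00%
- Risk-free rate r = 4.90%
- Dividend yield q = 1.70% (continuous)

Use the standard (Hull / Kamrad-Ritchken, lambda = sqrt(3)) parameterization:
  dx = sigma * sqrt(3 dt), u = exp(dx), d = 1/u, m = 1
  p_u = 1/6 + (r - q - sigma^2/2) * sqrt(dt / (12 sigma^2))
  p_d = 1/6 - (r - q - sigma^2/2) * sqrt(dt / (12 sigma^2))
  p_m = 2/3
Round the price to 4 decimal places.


dt = T/N = 0.375000; dx = sigma*sqrt(3*dt) = 0.615183
u = exp(dx) = 1.849995; d = 1/u = 0.540542
p_u = 0.125155, p_m = 0.666667, p_d = 0.208179
Discount per step: exp(-r*dt) = 0.981793
Stock lattice S(k, j) with j the centered position index:
  k=0: S(0,+0) = 21.7300
  k=1: S(1,-1) = 11.7460; S(1,+0) = 21.7300; S(1,+1) = 40.2004
  k=2: S(2,-2) = 6.3492; S(2,-1) = 11.7460; S(2,+0) = 21.7300; S(2,+1) = 40.2004; S(2,+2) = 74.3705
Terminal payoffs V(N, j) = max(K - S_T, 0):
  V(2,-2) = 12.590805; V(2,-1) = 7.194022; V(2,+0) = 0.000000; V(2,+1) = 0.000000; V(2,+2) = 0.000000
Backward induction: V(k, j) = exp(-r*dt) * [p_u * V(k+1, j+1) + p_m * V(k+1, j) + p_d * V(k+1, j-1)]
  V(1,-1) = exp(-r*dt) * [p_u*0.000000 + p_m*7.194022 + p_d*12.590805] = 7.282107
  V(1,+0) = exp(-r*dt) * [p_u*0.000000 + p_m*0.000000 + p_d*7.194022] = 1.470374
  V(1,+1) = exp(-r*dt) * [p_u*0.000000 + p_m*0.000000 + p_d*0.000000] = 0.000000
  V(0,+0) = exp(-r*dt) * [p_u*0.000000 + p_m*1.470374 + p_d*7.282107] = 2.450780

Answer: Price = V(0,0) = 2.4508


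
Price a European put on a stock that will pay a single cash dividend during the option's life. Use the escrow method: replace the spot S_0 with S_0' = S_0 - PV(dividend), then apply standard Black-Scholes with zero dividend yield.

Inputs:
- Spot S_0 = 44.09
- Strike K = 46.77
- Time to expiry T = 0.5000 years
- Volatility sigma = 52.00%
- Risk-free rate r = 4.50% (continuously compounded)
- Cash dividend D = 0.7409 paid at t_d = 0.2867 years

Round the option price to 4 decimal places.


PV(D) = D * exp(-r * t_d) = 0.7409 * 0.98718137 = 0.73140268
S_0' = S_0 - PV(D) = 44.0900 - 0.73140268 = 43.35859732
d1 = (ln(S_0'/K) + (r + sigma^2/2)*T) / (sigma*sqrt(T)) = 0.03906231
d2 = d1 - sigma*sqrt(T) = -0.32863322
exp(-rT) = 0.97775124
N(-d1) = 0.48442036; N(-d2) = 0.62878353
P = K * exp(-rT) * N(-d2) - S_0' * N(-d1) = 46.7700 * 0.97775124 * 0.62878353 - 43.35859732 * 0.48442036 = 7.7501

Answer: Price = 7.7501


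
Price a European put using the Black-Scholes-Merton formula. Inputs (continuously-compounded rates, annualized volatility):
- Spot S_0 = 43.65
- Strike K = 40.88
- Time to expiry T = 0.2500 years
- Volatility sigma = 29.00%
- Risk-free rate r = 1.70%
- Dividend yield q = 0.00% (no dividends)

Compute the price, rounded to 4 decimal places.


Answer: Price = 1.2426

Derivation:
d1 = (ln(S/K) + (r - q + 0.5*sigma^2) * T) / (sigma * sqrt(T)) = 0.55396439
d2 = d1 - sigma * sqrt(T) = 0.40896439
exp(-rT) = 0.99575902; exp(-qT) = 1.00000000
P = K * exp(-rT) * N(-d2) - S_0 * exp(-qT) * N(-d1)
N(-d1) = 0.28980161; N(-d2) = 0.34128290
P = 40.8800 * 0.99575902 * 0.34128290 - 43.6500 * 1.00000000 * 0.28980161 = 1.2426


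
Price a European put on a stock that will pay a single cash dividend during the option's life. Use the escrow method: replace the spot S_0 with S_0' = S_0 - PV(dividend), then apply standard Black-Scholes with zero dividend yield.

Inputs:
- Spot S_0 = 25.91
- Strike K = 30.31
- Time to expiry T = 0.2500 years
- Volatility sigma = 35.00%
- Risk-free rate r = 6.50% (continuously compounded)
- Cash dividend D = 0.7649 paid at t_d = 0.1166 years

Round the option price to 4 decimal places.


Answer: Price = 5.0895

Derivation:
PV(D) = D * exp(-r * t_d) = 0.7649 * 0.99244965 = 0.75912474
S_0' = S_0 - PV(D) = 25.9100 - 0.75912474 = 25.15087526
d1 = (ln(S_0'/K) + (r + sigma^2/2)*T) / (sigma*sqrt(T)) = -0.88584282
d2 = d1 - sigma*sqrt(T) = -1.06084282
exp(-rT) = 0.98388132
N(-d1) = 0.81214888; N(-d2) = 0.85561933
P = K * exp(-rT) * N(-d2) - S_0' * N(-d1) = 30.3100 * 0.98388132 * 0.85561933 - 25.15087526 * 0.81214888 = 5.0895


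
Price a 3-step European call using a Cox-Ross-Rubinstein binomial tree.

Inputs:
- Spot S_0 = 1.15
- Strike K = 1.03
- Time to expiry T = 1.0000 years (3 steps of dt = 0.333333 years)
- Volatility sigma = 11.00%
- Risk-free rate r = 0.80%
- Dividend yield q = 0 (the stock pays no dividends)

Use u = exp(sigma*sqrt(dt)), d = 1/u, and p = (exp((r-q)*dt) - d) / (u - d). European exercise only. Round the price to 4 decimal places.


dt = T/N = 0.333333
u = exp(sigma*sqrt(dt)) = 1.065569; d = 1/u = 0.938466
p = (exp((r-q)*dt) - d) / (u - d) = 0.505137
Discount per step: exp(-r*dt) = 0.997337
Stock lattice S(k, i) with i counting down-moves:
  k=0: S(0,0) = 1.1500
  k=1: S(1,0) = 1.2254; S(1,1) = 1.0792
  k=2: S(2,0) = 1.3058; S(2,1) = 1.1500; S(2,2) = 1.0128
  k=3: S(3,0) = 1.3914; S(3,1) = 1.2254; S(3,2) = 1.0792; S(3,3) = 0.9505
Terminal payoffs V(N, i) = max(S_T - K, 0):
  V(3,0) = 0.361368; V(3,1) = 0.195404; V(3,2) = 0.049236; V(3,3) = 0.000000
Backward induction: V(k, i) = exp(-r*dt) * [p * V(k+1, i) + (1-p) * V(k+1, i+1)].
  V(2,0) = exp(-r*dt) * [p*0.361368 + (1-p)*0.195404] = 0.278495
  V(2,1) = exp(-r*dt) * [p*0.195404 + (1-p)*0.049236] = 0.122743
  V(2,2) = exp(-r*dt) * [p*0.049236 + (1-p)*0.000000] = 0.024805
  V(1,0) = exp(-r*dt) * [p*0.278495 + (1-p)*0.122743] = 0.200883
  V(1,1) = exp(-r*dt) * [p*0.122743 + (1-p)*0.024805] = 0.074079
  V(0,0) = exp(-r*dt) * [p*0.200883 + (1-p)*0.074079] = 0.137764

Answer: Price = V(0,0) = 0.1378


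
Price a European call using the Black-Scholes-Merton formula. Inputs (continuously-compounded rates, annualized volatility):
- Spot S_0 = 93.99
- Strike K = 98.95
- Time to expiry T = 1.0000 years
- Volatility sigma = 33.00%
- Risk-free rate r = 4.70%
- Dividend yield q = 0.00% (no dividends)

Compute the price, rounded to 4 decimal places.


Answer: Price = 12.1379

Derivation:
d1 = (ln(S/K) + (r - q + 0.5*sigma^2) * T) / (sigma * sqrt(T)) = 0.15158704
d2 = d1 - sigma * sqrt(T) = -0.17841296
exp(-rT) = 0.95408740; exp(-qT) = 1.00000000
C = S_0 * exp(-qT) * N(d1) - K * exp(-rT) * N(d2)
N(d1) = 0.56024367; N(d2) = 0.42919933
C = 93.9900 * 1.00000000 * 0.56024367 - 98.9500 * 0.95408740 * 0.42919933 = 12.1379


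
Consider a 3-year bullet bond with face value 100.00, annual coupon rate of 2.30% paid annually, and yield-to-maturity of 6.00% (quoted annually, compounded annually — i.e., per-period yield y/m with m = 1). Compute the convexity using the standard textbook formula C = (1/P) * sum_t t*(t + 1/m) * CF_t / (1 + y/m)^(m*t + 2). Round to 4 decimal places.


Coupon per period c = face * coupon_rate / m = 2.300000
Periods per year m = 1; per-period yield y/m = 0.060000
Number of cashflows N = 3
Cashflows (t years, CF_t, discount factor 1/(1+y/m)^(m*t), PV):
  t = 1.0000: CF_t = 2.300000, DF = 0.943396, PV = 2.169811
  t = 2.0000: CF_t = 2.300000, DF = 0.889996, PV = 2.046992
  t = 3.0000: CF_t = 102.300000, DF = 0.839619, PV = 85.893053
Price P = sum_t PV_t = 90.109856
Convexity numerator sum_t t*(t + 1/m) * CF_t / (1+y/m)^(m*t + 2):
  t = 1.0000: term = 3.862249
  t = 2.0000: term = 10.930893
  t = 3.0000: term = 917.334133
Convexity = (1/P) * sum = 932.127274 / 90.109856 = 10.344343

Answer: Convexity = 10.3443


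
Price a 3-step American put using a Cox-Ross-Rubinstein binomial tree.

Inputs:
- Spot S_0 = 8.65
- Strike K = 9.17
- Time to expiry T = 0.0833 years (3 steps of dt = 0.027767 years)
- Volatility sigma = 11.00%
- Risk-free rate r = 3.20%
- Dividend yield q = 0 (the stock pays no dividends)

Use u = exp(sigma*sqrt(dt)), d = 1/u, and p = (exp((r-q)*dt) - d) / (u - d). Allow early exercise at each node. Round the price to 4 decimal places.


dt = T/N = 0.027767
u = exp(sigma*sqrt(dt)) = 1.018499; d = 1/u = 0.981837
p = (exp((r-q)*dt) - d) / (u - d) = 0.519665
Discount per step: exp(-r*dt) = 0.999112
Stock lattice S(k, i) with i counting down-moves:
  k=0: S(0,0) = 8.6500
  k=1: S(1,0) = 8.8100; S(1,1) = 8.4929
  k=2: S(2,0) = 8.9730; S(2,1) = 8.6500; S(2,2) = 8.3386
  k=3: S(3,0) = 9.1390; S(3,1) = 8.8100; S(3,2) = 8.4929; S(3,3) = 8.1872
Terminal payoffs V(N, i) = max(K - S_T, 0):
  V(3,0) = 0.031024; V(3,1) = 0.359986; V(3,2) = 0.677107; V(3,3) = 0.982813
Backward induction: V(k, i) = exp(-r*dt) * [p * V(k+1, i) + (1-p) * V(k+1, i+1)]; then take max(V_cont, immediate exercise) for American.
  V(2,0) = exp(-r*dt) * [p*0.031024 + (1-p)*0.359986] = 0.188868; exercise = 0.197013; V(2,0) = max -> 0.197013
  V(2,1) = exp(-r*dt) * [p*0.359986 + (1-p)*0.677107] = 0.511856; exercise = 0.520000; V(2,1) = max -> 0.520000
  V(2,2) = exp(-r*dt) * [p*0.677107 + (1-p)*0.982813] = 0.823217; exercise = 0.831361; V(2,2) = max -> 0.831361
  V(1,0) = exp(-r*dt) * [p*0.197013 + (1-p)*0.520000] = 0.351842; exercise = 0.359986; V(1,0) = max -> 0.359986
  V(1,1) = exp(-r*dt) * [p*0.520000 + (1-p)*0.831361] = 0.668963; exercise = 0.677107; V(1,1) = max -> 0.677107
  V(0,0) = exp(-r*dt) * [p*0.359986 + (1-p)*0.677107] = 0.511856; exercise = 0.520000; V(0,0) = max -> 0.520000

Answer: Price = V(0,0) = 0.5200


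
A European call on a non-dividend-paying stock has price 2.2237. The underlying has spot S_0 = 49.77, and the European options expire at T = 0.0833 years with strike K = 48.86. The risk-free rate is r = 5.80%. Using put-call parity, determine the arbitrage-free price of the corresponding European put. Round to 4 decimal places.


Answer: Put price = 1.0782

Derivation:
Put-call parity: C - P = S_0 * exp(-qT) - K * exp(-rT).
S_0 * exp(-qT) = 49.7700 * 1.00000000 = 49.77000000
K * exp(-rT) = 48.8600 * 0.99518025 = 48.62450713
P = C - S*exp(-qT) + K*exp(-rT)
P = 2.2237 - 49.77000000 + 48.62450713 = 1.0782


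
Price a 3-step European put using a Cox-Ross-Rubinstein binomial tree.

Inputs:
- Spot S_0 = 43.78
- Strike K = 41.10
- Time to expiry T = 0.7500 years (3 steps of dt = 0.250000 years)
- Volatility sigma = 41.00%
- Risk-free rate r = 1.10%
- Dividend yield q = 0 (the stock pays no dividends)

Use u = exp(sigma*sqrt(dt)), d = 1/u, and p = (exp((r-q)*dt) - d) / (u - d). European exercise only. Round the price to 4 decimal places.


Answer: Price = V(0,0) = 4.9727

Derivation:
dt = T/N = 0.250000
u = exp(sigma*sqrt(dt)) = 1.227525; d = 1/u = 0.814647
p = (exp((r-q)*dt) - d) / (u - d) = 0.455598
Discount per step: exp(-r*dt) = 0.997254
Stock lattice S(k, i) with i counting down-moves:
  k=0: S(0,0) = 43.7800
  k=1: S(1,0) = 53.7410; S(1,1) = 35.6653
  k=2: S(2,0) = 65.9685; S(2,1) = 43.7800; S(2,2) = 29.0546
  k=3: S(3,0) = 80.9780; S(3,1) = 53.7410; S(3,2) = 35.6653; S(3,3) = 23.6693
Terminal payoffs V(N, i) = max(K - S_T, 0):
  V(3,0) = 0.000000; V(3,1) = 0.000000; V(3,2) = 5.434740; V(3,3) = 17.430742
Backward induction: V(k, i) = exp(-r*dt) * [p * V(k+1, i) + (1-p) * V(k+1, i+1)].
  V(2,0) = exp(-r*dt) * [p*0.000000 + (1-p)*0.000000] = 0.000000
  V(2,1) = exp(-r*dt) * [p*0.000000 + (1-p)*5.434740] = 2.950556
  V(2,2) = exp(-r*dt) * [p*5.434740 + (1-p)*17.430742] = 11.932522
  V(1,0) = exp(-r*dt) * [p*0.000000 + (1-p)*2.950556] = 1.601876
  V(1,1) = exp(-r*dt) * [p*2.950556 + (1-p)*11.932522] = 7.818821
  V(0,0) = exp(-r*dt) * [p*1.601876 + (1-p)*7.818821] = 4.972697


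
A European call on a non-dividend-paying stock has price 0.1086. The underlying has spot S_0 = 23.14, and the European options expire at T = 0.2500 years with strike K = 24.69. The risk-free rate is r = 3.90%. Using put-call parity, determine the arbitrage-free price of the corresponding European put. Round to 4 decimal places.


Answer: Put price = 1.4190

Derivation:
Put-call parity: C - P = S_0 * exp(-qT) - K * exp(-rT).
S_0 * exp(-qT) = 23.1400 * 1.00000000 = 23.14000000
K * exp(-rT) = 24.6900 * 0.99029738 = 24.45044224
P = C - S*exp(-qT) + K*exp(-rT)
P = 0.1086 - 23.14000000 + 24.45044224 = 1.4190


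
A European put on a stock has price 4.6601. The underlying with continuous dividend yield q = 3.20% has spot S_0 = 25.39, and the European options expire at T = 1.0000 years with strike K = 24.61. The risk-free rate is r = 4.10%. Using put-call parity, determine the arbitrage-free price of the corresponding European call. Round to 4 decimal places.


Answer: Call price = 5.6291

Derivation:
Put-call parity: C - P = S_0 * exp(-qT) - K * exp(-rT).
S_0 * exp(-qT) = 25.3900 * 0.96850658 = 24.59038212
K * exp(-rT) = 24.6100 * 0.95982913 = 23.62139489
C = P + S*exp(-qT) - K*exp(-rT)
C = 4.6601 + 24.59038212 - 23.62139489 = 5.6291


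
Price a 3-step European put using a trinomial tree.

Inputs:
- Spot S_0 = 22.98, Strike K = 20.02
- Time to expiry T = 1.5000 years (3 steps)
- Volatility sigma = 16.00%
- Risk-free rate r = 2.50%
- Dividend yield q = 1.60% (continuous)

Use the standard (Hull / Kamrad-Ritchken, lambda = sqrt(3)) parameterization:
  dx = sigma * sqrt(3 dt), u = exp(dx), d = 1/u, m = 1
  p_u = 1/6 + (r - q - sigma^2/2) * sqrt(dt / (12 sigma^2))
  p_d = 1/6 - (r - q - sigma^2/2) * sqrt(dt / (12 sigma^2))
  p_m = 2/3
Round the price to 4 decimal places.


dt = T/N = 0.500000; dx = sigma*sqrt(3*dt) = 0.195959
u = exp(dx) = 1.216477; d = 1/u = 0.822046
p_u = 0.161819, p_m = 0.666667, p_d = 0.171515
Discount per step: exp(-r*dt) = 0.987578
Stock lattice S(k, j) with j the centered position index:
  k=0: S(0,+0) = 22.9800
  k=1: S(1,-1) = 18.8906; S(1,+0) = 22.9800; S(1,+1) = 27.9546
  k=2: S(2,-2) = 15.5289; S(2,-1) = 18.8906; S(2,+0) = 22.9800; S(2,+1) = 27.9546; S(2,+2) = 34.0062
  k=3: S(3,-3) = 12.7655; S(3,-2) = 15.5289; S(3,-1) = 18.8906; S(3,+0) = 22.9800; S(3,+1) = 27.9546; S(3,+2) = 34.0062; S(3,+3) = 41.3678
Terminal payoffs V(N, j) = max(K - S_T, 0):
  V(3,-3) = 7.254493; V(3,-2) = 4.491052; V(3,-1) = 1.129388; V(3,+0) = 0.000000; V(3,+1) = 0.000000; V(3,+2) = 0.000000; V(3,+3) = 0.000000
Backward induction: V(k, j) = exp(-r*dt) * [p_u * V(k+1, j+1) + p_m * V(k+1, j) + p_d * V(k+1, j-1)]
  V(2,-2) = exp(-r*dt) * [p_u*1.129388 + p_m*4.491052 + p_d*7.254493] = 4.366123
  V(2,-1) = exp(-r*dt) * [p_u*0.000000 + p_m*1.129388 + p_d*4.491052] = 1.504285
  V(2,+0) = exp(-r*dt) * [p_u*0.000000 + p_m*0.000000 + p_d*1.129388] = 0.191300
  V(2,+1) = exp(-r*dt) * [p_u*0.000000 + p_m*0.000000 + p_d*0.000000] = 0.000000
  V(2,+2) = exp(-r*dt) * [p_u*0.000000 + p_m*0.000000 + p_d*0.000000] = 0.000000
  V(1,-1) = exp(-r*dt) * [p_u*0.191300 + p_m*1.504285 + p_d*4.366123] = 1.760522
  V(1,+0) = exp(-r*dt) * [p_u*0.000000 + p_m*0.191300 + p_d*1.504285] = 0.380751
  V(1,+1) = exp(-r*dt) * [p_u*0.000000 + p_m*0.000000 + p_d*0.191300] = 0.032403
  V(0,+0) = exp(-r*dt) * [p_u*0.032403 + p_m*0.380751 + p_d*1.760522] = 0.554063

Answer: Price = V(0,0) = 0.5541


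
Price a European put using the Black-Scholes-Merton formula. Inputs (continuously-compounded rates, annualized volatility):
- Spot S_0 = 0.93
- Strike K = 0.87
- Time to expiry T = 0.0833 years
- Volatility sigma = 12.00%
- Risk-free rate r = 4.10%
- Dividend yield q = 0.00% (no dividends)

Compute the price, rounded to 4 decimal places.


Answer: Price = 0.0002

Derivation:
d1 = (ln(S/K) + (r - q + 0.5*sigma^2) * T) / (sigma * sqrt(T)) = 2.04152730
d2 = d1 - sigma * sqrt(T) = 2.00689321
exp(-rT) = 0.99659053; exp(-qT) = 1.00000000
P = K * exp(-rT) * N(-d2) - S_0 * exp(-qT) * N(-d1)
N(-d1) = 0.02059922; N(-d2) = 0.02238052
P = 0.8700 * 0.99659053 * 0.02238052 - 0.9300 * 1.00000000 * 0.02059922 = 0.0002


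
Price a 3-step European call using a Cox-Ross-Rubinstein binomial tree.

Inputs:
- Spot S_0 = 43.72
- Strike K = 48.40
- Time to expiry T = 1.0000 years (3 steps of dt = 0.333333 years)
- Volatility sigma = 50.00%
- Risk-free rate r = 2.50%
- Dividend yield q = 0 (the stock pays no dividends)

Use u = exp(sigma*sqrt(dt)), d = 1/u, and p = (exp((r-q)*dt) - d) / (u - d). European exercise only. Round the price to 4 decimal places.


Answer: Price = V(0,0) = 7.8770

Derivation:
dt = T/N = 0.333333
u = exp(sigma*sqrt(dt)) = 1.334658; d = 1/u = 0.749256
p = (exp((r-q)*dt) - d) / (u - d) = 0.442623
Discount per step: exp(-r*dt) = 0.991701
Stock lattice S(k, i) with i counting down-moves:
  k=0: S(0,0) = 43.7200
  k=1: S(1,0) = 58.3513; S(1,1) = 32.7575
  k=2: S(2,0) = 77.8790; S(2,1) = 43.7200; S(2,2) = 24.5437
  k=3: S(3,0) = 103.9418; S(3,1) = 58.3513; S(3,2) = 32.7575; S(3,3) = 18.3895
Terminal payoffs V(N, i) = max(S_T - K, 0):
  V(3,0) = 55.541794; V(3,1) = 9.951251; V(3,2) = 0.000000; V(3,3) = 0.000000
Backward induction: V(k, i) = exp(-r*dt) * [p * V(k+1, i) + (1-p) * V(k+1, i+1)].
  V(2,0) = exp(-r*dt) * [p*55.541794 + (1-p)*9.951251] = 29.880626
  V(2,1) = exp(-r*dt) * [p*9.951251 + (1-p)*0.000000] = 4.368099
  V(2,2) = exp(-r*dt) * [p*0.000000 + (1-p)*0.000000] = 0.000000
  V(1,0) = exp(-r*dt) * [p*29.880626 + (1-p)*4.368099] = 15.530567
  V(1,1) = exp(-r*dt) * [p*4.368099 + (1-p)*0.000000] = 1.917376
  V(0,0) = exp(-r*dt) * [p*15.530567 + (1-p)*1.917376] = 7.876971


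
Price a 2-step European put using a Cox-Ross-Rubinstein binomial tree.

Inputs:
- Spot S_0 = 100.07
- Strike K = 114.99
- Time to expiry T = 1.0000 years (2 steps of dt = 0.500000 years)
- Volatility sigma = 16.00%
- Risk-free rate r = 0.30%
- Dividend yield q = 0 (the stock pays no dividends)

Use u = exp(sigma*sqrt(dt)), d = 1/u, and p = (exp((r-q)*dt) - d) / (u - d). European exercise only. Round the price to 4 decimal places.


Answer: Price = V(0,0) = 16.9688

Derivation:
dt = T/N = 0.500000
u = exp(sigma*sqrt(dt)) = 1.119785; d = 1/u = 0.893028
p = (exp((r-q)*dt) - d) / (u - d) = 0.478366
Discount per step: exp(-r*dt) = 0.998501
Stock lattice S(k, i) with i counting down-moves:
  k=0: S(0,0) = 100.0700
  k=1: S(1,0) = 112.0569; S(1,1) = 89.3653
  k=2: S(2,0) = 125.4797; S(2,1) = 100.0700; S(2,2) = 79.8058
Terminal payoffs V(N, i) = max(K - S_T, 0):
  V(2,0) = 0.000000; V(2,1) = 14.920000; V(2,2) = 35.184233
Backward induction: V(k, i) = exp(-r*dt) * [p * V(k+1, i) + (1-p) * V(k+1, i+1)].
  V(1,0) = exp(-r*dt) * [p*0.000000 + (1-p)*14.920000] = 7.771116
  V(1,1) = exp(-r*dt) * [p*14.920000 + (1-p)*35.184233] = 25.452309
  V(0,0) = exp(-r*dt) * [p*7.771116 + (1-p)*25.452309] = 16.968759


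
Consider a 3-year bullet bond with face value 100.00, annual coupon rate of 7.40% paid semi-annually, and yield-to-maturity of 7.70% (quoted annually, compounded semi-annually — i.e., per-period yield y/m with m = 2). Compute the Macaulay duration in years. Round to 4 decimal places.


Answer: Macaulay duration = 2.7436 years

Derivation:
Coupon per period c = face * coupon_rate / m = 3.700000
Periods per year m = 2; per-period yield y/m = 0.038500
Number of cashflows N = 6
Cashflows (t years, CF_t, discount factor 1/(1+y/m)^(m*t), PV):
  t = 0.5000: CF_t = 3.700000, DF = 0.962927, PV = 3.562831
  t = 1.0000: CF_t = 3.700000, DF = 0.927229, PV = 3.430747
  t = 1.5000: CF_t = 3.700000, DF = 0.892854, PV = 3.303560
  t = 2.0000: CF_t = 3.700000, DF = 0.859754, PV = 3.181088
  t = 2.5000: CF_t = 3.700000, DF = 0.827880, PV = 3.063157
  t = 3.0000: CF_t = 103.700000, DF = 0.797188, PV = 82.668442
Price P = sum_t PV_t = 99.209825
Macaulay numerator sum_t t * PV_t:
  t * PV_t at t = 0.5000: 1.781416
  t * PV_t at t = 1.0000: 3.430747
  t * PV_t at t = 1.5000: 4.955340
  t * PV_t at t = 2.0000: 6.362177
  t * PV_t at t = 2.5000: 7.657892
  t * PV_t at t = 3.0000: 248.005325
Macaulay duration D = (sum_t t * PV_t) / P = 272.192896 / 99.209825 = 2.743608


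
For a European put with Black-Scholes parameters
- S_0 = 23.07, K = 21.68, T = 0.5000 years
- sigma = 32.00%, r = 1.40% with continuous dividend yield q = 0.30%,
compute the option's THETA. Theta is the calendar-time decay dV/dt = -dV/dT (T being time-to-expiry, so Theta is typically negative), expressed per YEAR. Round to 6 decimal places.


d1 = 0.4120792737; d2 = 0.1858051037
phi(d1) = 0.3664683213; exp(-qT) = 0.9985011244; exp(-rT) = 0.9930244429
Theta = -S*exp(-qT)*phi(d1)*sigma/(2*sqrt(T)) + r*K*exp(-rT)*N(-d2) - q*S*exp(-qT)*N(-d1)
N(-d1) = 0.3401406599; N(-d2) = 0.4262988010; sqrt(T) = 0.7071067812
Term 1 = -23.0700 * 0.9985011244 * 0.3664683213 * 0.3200 / (2 * 0.7071067812) = -1.9101504365
Term 2 = 0.0140 * 21.6800 * 0.9930244429 * 0.4262988010 = 0.1284876433
Term 3 = -0.0030 * 23.0700 * 0.9985011244 * 0.3401406599 = -0.0235058498
Theta = -1.9101504365 + (0.1284876433) + (-0.0235058498) = -1.805169

Answer: Theta = -1.805169


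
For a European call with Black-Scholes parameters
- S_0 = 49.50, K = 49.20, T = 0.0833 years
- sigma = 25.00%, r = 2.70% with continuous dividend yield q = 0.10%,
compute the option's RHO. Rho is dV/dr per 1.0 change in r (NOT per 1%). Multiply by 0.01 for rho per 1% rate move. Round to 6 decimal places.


d1 = 0.1503439683; d2 = 0.0781896199
phi(d1) = 0.3944589548; exp(-qT) = 0.9999167035; exp(-rT) = 0.9977534273
N(d2) = 0.5311613906
Rho = K*T*exp(-rT)*N(d2) = 49.2000 * 0.0833 * 0.9977534273 * 0.5311613906 = 2.172000

Answer: Rho = 2.172000


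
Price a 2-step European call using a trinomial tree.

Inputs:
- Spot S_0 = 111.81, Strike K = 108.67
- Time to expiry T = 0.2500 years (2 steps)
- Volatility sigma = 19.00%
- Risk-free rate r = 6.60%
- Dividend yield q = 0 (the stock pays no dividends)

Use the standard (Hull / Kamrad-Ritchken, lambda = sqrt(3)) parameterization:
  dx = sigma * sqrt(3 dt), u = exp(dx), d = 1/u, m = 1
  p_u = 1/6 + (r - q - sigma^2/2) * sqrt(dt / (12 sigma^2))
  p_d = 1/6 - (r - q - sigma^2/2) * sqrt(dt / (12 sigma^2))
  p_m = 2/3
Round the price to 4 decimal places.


Answer: Price = V(0,0) = 6.9957

Derivation:
dt = T/N = 0.125000; dx = sigma*sqrt(3*dt) = 0.116351
u = exp(dx) = 1.123390; d = 1/u = 0.890163
p_u = 0.192424, p_m = 0.666667, p_d = 0.140909
Discount per step: exp(-r*dt) = 0.991784
Stock lattice S(k, j) with j the centered position index:
  k=0: S(0,+0) = 111.8100
  k=1: S(1,-1) = 99.5291; S(1,+0) = 111.8100; S(1,+1) = 125.6062
  k=2: S(2,-2) = 88.5971; S(2,-1) = 99.5291; S(2,+0) = 111.8100; S(2,+1) = 125.6062; S(2,+2) = 141.1048
Terminal payoffs V(N, j) = max(S_T - K, 0):
  V(2,-2) = 0.000000; V(2,-1) = 0.000000; V(2,+0) = 3.140000; V(2,+1) = 16.936219; V(2,+2) = 32.434751
Backward induction: V(k, j) = exp(-r*dt) * [p_u * V(k+1, j+1) + p_m * V(k+1, j) + p_d * V(k+1, j-1)]
  V(1,-1) = exp(-r*dt) * [p_u*3.140000 + p_m*0.000000 + p_d*0.000000] = 0.599247
  V(1,+0) = exp(-r*dt) * [p_u*16.936219 + p_m*3.140000 + p_d*0.000000] = 5.308292
  V(1,+1) = exp(-r*dt) * [p_u*32.434751 + p_m*16.936219 + p_d*3.140000] = 17.826810
  V(0,+0) = exp(-r*dt) * [p_u*17.826810 + p_m*5.308292 + p_d*0.599247] = 6.995653


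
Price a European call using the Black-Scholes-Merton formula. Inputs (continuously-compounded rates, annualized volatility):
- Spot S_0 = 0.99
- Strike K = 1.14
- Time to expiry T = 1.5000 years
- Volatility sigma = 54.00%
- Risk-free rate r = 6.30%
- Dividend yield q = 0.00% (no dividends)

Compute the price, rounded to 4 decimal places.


Answer: Price = 0.2397

Derivation:
d1 = (ln(S/K) + (r - q + 0.5*sigma^2) * T) / (sigma * sqrt(T)) = 0.26025284
d2 = d1 - sigma * sqrt(T) = -0.40110939
exp(-rT) = 0.90982773; exp(-qT) = 1.00000000
C = S_0 * exp(-qT) * N(d1) - K * exp(-rT) * N(d2)
N(d1) = 0.60266563; N(d2) = 0.34416980
C = 0.9900 * 1.00000000 * 0.60266563 - 1.1400 * 0.90982773 * 0.34416980 = 0.2397
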